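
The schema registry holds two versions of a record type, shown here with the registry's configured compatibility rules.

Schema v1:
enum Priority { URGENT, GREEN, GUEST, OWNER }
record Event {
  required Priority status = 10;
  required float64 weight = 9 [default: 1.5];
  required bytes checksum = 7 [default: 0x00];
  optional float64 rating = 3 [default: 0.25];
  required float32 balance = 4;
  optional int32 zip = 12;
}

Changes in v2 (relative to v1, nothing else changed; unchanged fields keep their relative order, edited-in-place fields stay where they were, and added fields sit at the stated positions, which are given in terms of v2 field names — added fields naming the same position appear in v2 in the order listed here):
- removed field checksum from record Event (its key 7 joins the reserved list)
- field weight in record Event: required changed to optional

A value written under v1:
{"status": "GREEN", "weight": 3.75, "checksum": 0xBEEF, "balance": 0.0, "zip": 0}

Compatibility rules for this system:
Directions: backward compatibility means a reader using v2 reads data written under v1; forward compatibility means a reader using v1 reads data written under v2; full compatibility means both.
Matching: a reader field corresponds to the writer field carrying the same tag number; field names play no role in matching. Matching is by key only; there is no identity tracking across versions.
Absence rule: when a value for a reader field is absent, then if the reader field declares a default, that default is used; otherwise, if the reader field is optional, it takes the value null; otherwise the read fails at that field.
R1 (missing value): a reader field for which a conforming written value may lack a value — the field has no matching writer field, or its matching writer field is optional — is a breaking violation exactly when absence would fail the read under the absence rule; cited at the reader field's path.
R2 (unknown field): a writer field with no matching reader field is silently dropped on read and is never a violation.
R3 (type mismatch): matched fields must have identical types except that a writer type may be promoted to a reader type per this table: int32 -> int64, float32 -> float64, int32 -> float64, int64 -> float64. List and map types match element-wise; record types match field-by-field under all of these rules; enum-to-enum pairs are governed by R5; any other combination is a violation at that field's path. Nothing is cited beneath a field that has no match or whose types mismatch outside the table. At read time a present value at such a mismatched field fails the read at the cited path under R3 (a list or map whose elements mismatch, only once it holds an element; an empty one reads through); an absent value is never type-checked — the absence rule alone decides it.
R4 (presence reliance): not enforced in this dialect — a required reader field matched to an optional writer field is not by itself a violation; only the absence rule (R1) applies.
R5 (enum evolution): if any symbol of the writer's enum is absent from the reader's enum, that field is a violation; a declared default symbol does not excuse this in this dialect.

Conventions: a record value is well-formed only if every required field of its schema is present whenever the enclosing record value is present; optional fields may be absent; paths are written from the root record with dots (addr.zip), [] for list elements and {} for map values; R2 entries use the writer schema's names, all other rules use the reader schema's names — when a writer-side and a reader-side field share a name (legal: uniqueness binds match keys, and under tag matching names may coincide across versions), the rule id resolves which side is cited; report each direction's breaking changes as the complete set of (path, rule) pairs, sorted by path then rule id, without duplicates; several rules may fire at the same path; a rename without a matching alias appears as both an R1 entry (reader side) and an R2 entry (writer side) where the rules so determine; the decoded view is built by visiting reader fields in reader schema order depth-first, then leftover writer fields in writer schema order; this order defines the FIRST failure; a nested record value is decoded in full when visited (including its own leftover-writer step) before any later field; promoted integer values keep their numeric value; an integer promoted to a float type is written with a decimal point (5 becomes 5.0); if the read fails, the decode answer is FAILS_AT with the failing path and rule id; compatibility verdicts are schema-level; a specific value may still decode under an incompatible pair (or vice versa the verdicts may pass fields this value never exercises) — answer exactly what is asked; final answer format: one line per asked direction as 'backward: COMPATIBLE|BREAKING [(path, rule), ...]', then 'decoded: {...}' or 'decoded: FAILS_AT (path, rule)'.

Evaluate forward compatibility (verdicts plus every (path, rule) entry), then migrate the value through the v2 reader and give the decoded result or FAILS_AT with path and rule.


forward: COMPATIBLE []; decoded: {"status": "GREEN", "weight": 3.75, "rating": 0.25, "balance": 0.0, "zip": 0}

each type pair in Event: writer, then reader
forward on Event — v1 reading data written by v2:
  writer required, Priority -> Priority: reader status maps from writer status
  writer optional, float64 -> float64: reader weight maps from writer weight
  checksum: no writer-side match
  writer optional, float64 -> float64: reader rating maps from writer rating
  writer required, float32 -> float32: reader balance maps from writer balance
  writer optional, int32 -> int32: reader zip maps from writer zip
  => forward verdict for Event: COMPATIBLE, no violations
migrating the Event value to v2:
  status := "GREEN"
  weight := 3.75
  rating := 0.25 (absent -> default)
  balance := 0.0
  zip := 0
  writer checksum: unknown -> dropped
  => decoded: {"status": "GREEN", "weight": 3.75, "rating": 0.25, "balance": 0.0, "zip": 0}
checking off the Event differences that do not matter here:
  field weight in record Event: required changed to optional -> fires no rule on Event, leaving the asked answer as it is


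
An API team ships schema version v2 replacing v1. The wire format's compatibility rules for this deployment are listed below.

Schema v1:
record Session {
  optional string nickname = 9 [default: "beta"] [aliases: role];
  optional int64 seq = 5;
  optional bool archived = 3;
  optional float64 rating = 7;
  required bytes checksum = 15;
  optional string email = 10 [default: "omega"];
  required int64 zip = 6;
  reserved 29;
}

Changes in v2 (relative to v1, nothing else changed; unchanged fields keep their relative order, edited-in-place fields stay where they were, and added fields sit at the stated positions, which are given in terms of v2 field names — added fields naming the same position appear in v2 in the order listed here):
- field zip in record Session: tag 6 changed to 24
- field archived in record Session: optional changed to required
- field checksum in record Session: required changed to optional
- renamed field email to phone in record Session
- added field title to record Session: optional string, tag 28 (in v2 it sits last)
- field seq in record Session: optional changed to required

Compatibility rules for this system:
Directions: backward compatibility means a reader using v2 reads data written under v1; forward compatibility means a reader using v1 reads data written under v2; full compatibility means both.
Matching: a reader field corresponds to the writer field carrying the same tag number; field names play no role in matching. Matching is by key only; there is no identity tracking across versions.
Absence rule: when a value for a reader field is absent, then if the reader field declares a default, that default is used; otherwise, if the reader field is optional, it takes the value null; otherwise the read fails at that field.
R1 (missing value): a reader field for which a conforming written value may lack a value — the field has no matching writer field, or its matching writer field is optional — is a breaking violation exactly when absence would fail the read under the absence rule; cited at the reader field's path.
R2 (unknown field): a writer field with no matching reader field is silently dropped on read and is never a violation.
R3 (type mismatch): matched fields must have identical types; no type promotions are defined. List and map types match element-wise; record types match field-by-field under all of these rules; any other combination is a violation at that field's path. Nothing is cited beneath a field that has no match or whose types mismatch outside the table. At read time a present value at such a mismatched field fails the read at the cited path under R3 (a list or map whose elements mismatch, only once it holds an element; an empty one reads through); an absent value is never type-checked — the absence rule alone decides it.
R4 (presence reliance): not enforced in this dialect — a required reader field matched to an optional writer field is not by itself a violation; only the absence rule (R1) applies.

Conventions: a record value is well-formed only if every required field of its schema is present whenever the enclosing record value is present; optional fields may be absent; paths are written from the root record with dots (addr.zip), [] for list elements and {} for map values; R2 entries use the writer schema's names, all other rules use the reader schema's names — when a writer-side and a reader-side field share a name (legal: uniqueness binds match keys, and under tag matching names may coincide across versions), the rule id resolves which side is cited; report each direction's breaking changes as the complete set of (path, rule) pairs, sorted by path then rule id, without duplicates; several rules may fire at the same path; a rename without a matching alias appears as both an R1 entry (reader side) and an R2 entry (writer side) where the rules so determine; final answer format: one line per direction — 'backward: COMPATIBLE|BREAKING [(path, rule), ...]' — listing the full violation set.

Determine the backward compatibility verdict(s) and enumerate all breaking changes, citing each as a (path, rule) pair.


backward: BREAKING [(archived, R1), (seq, R1), (zip, R1)]

the writer's type comes first in each Session pair
backward for Session (reader v2, writer v1):
  string -> string, writer optional: nickname aligns to nickname
  int64 -> int64, writer optional: seq aligns to seq
  bool -> bool, writer optional: archived aligns to archived
  float64 -> float64, writer optional: rating aligns to rating
  bytes -> bytes, writer required: checksum aligns to checksum
  string -> string, writer optional: phone aligns to email
  no writer field matches reader zip
  no writer field matches reader title
  leftover writer field: zip
  rule R1 violated at archived
  rule R1 violated at seq
  rule R1 violated at zip
  => 3 violation(s): backward is BREAKING for Session
checking off the Session differences that do not matter here:
  field checksum in record Session: required changed to optional -> matters only for Session's forward compatibility — outside the asked direction
  renamed field email to phone in record Session -> inert for the asked Session verdict: nothing fires
  added field title to record Session: optional string, tag 28 (in v2 it sits last) -> inert for the asked Session verdict: nothing fires


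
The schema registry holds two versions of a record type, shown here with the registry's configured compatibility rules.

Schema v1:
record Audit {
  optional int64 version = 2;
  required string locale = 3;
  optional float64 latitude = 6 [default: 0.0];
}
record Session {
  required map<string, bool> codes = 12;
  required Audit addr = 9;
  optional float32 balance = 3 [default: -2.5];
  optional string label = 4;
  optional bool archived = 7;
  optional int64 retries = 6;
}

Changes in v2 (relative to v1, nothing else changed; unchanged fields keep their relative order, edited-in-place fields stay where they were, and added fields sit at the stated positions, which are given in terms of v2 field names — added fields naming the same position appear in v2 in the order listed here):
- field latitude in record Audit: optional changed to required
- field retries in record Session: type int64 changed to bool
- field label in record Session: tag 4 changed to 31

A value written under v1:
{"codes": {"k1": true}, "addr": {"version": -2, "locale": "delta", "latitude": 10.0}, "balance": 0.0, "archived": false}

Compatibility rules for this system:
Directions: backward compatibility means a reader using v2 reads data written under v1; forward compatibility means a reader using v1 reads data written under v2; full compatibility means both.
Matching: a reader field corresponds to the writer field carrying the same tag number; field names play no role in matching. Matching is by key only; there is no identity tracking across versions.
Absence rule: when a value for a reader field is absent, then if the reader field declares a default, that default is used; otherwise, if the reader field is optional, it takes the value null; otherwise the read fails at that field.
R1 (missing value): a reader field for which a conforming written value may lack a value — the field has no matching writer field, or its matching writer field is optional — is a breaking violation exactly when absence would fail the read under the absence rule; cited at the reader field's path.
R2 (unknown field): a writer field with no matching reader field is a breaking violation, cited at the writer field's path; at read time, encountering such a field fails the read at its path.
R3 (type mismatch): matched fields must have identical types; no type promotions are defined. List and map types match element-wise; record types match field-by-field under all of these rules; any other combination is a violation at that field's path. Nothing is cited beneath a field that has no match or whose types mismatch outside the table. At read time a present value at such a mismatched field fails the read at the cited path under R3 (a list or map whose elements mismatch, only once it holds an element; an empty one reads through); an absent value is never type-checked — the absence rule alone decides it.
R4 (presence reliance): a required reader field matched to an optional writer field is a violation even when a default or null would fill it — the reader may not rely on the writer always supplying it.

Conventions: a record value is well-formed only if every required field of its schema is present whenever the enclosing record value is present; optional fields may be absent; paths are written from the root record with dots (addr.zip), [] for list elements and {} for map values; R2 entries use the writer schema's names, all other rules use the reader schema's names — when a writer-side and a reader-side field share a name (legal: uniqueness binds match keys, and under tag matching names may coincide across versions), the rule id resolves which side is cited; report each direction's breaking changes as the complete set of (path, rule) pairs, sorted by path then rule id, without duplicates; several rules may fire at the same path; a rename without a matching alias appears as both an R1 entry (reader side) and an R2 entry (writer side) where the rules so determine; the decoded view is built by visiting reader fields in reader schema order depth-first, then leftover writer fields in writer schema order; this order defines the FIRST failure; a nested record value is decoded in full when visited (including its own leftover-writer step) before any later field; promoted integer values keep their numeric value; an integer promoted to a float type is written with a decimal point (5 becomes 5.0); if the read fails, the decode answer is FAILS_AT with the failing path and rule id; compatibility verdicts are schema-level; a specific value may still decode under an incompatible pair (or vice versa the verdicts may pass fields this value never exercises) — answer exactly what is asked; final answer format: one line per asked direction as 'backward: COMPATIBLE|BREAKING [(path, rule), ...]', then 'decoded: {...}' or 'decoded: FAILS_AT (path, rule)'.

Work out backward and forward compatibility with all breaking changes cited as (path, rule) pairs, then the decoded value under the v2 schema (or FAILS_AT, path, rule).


backward: BREAKING [(addr.latitude, R4), (label, R2), (retries, R3)]; forward: BREAKING [(label, R2), (retries, R3)]; decoded: {"codes": {"k1": true}, "addr": {"version": -2, "locale": "delta", "latitude": 10.0}, "balance": 0.0, "label": null, "archived": false, "retries": null}

arrows below run writer -> reader for Session
checking backward for Session: reader v2 against writer v1:
  codes: map<string, bool> -> map<string, bool>, writer required; from codes
  addr: Audit -> Audit, writer required; from addr
  balance: float32 -> float32, writer optional; from balance
  label: no writer-side match
  archived: bool -> bool, writer optional; from archived
  retries: int64 -> bool, writer optional; from retries
  writer field label has no reader counterpart
  addr.version: int64 -> int64, writer optional; from addr.version
  addr.locale: string -> string, writer required; from addr.locale
  addr.latitude: float64 -> float64, writer optional; from addr.latitude
  rule R4 violated at addr.latitude
  rule R2 violated at label
  rule R3 violated at retries
  => backward: BREAKING (3)
checking forward for Session: reader v1 against writer v2:
  codes: map<string, bool> -> map<string, bool>, writer required; from codes
  addr: Audit -> Audit, writer required; from addr
  balance: float32 -> float32, writer optional; from balance
  label: no writer-side match
  archived: bool -> bool, writer optional; from archived
  retries: bool -> int64, writer optional; from retries
  writer field label has no reader counterpart
  addr.version: int64 -> int64, writer optional; from addr.version
  addr.locale: string -> string, writer required; from addr.locale
  addr.latitude: float64 -> float64, writer required; from addr.latitude
  rule R2 violated at label
  rule R3 violated at retries
  => forward: BREAKING (2)
decoding the Session value with the v2 reader:
  codes := {"k1": true}
  addr.version := -2
  addr.locale := "delta"
  addr.latitude := 10.0
  balance := 0.0
  label := null (missing; optional => null)
  archived := false
  retries := null (missing; optional => null)
  => decoded: {"codes": {"k1": true}, "addr": {"version": -2, "locale": "delta", "latitude": 10.0}, "balance": 0.0, "label": null, "archived": false, "retries": null}


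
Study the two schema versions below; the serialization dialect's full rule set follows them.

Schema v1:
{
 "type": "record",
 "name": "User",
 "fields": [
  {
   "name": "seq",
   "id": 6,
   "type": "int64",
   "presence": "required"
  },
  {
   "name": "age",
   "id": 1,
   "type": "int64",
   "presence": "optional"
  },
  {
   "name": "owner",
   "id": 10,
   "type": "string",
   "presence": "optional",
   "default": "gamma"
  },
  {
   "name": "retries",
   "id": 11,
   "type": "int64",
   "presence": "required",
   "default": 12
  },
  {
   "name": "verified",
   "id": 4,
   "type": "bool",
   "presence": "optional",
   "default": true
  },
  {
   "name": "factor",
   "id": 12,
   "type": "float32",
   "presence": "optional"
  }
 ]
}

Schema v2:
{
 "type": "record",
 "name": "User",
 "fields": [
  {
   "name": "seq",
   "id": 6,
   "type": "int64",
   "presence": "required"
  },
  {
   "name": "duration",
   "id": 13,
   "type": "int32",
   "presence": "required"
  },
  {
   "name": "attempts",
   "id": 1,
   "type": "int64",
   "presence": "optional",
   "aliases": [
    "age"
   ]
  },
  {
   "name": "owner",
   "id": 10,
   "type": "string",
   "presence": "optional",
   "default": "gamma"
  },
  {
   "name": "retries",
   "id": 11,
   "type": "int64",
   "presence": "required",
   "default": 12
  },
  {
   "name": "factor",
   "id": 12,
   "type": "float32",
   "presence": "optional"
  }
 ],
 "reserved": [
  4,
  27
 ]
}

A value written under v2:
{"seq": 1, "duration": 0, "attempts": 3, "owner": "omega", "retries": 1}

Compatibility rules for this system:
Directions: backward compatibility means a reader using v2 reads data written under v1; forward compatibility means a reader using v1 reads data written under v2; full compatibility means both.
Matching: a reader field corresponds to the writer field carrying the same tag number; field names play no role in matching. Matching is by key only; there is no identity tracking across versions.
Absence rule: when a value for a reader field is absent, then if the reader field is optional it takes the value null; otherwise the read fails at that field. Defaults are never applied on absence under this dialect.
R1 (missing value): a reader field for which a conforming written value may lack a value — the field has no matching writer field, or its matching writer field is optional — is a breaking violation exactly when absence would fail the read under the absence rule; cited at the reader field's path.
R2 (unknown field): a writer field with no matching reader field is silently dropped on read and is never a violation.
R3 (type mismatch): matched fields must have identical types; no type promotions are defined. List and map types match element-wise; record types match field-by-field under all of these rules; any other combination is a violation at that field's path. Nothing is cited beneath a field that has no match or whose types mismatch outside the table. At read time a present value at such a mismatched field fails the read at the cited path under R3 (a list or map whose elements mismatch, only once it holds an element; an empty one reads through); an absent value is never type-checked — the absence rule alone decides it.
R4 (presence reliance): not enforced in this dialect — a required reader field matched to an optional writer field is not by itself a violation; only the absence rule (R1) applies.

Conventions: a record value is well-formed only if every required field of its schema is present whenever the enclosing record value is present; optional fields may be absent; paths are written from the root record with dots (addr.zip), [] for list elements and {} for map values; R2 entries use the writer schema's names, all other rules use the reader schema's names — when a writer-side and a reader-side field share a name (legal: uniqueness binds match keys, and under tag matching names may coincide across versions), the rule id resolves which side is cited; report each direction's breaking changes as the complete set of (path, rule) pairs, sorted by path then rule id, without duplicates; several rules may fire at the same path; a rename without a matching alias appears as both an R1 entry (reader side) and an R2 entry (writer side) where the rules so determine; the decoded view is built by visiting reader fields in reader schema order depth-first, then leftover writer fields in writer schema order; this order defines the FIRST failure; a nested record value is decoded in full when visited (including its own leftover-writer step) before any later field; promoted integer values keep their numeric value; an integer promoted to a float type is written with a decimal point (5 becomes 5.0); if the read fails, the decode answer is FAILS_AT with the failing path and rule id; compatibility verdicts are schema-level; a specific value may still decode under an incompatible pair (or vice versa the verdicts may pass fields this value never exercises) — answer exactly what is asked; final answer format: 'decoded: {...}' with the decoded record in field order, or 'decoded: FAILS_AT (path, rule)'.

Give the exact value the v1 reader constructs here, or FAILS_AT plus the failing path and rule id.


decoded: {"seq": 1, "age": 3, "owner": "omega", "retries": 1, "verified": null, "factor": null}

each type pair in User: writer, then reader
decode walk for User under reader schema v1:
  seq := 1
  age := 3 (from writer attempts)
  owner := "omega"
  retries := 1
  verified := null (absent, optional -> null)
  factor := null (absent, optional -> null)
  writer duration: unknown -> dropped
  => decoded: {"seq": 1, "age": 3, "owner": "omega", "retries": 1, "verified": null, "factor": null}
the other User changes do not affect what is asked:
  added field duration to record User: required int32, tag 13 (in v2 it sits immediately before attempts) -> matters for User compatibility verdicts, not for this value's decode
  renamed field age to attempts in record User (alias age declared on the renamed field) -> fires no rule on User under this dialect and leaves the result unchanged
  removed field verified from record User (its key 4 joins the reserved list) -> fires no rule on User under this dialect and leaves the result unchanged


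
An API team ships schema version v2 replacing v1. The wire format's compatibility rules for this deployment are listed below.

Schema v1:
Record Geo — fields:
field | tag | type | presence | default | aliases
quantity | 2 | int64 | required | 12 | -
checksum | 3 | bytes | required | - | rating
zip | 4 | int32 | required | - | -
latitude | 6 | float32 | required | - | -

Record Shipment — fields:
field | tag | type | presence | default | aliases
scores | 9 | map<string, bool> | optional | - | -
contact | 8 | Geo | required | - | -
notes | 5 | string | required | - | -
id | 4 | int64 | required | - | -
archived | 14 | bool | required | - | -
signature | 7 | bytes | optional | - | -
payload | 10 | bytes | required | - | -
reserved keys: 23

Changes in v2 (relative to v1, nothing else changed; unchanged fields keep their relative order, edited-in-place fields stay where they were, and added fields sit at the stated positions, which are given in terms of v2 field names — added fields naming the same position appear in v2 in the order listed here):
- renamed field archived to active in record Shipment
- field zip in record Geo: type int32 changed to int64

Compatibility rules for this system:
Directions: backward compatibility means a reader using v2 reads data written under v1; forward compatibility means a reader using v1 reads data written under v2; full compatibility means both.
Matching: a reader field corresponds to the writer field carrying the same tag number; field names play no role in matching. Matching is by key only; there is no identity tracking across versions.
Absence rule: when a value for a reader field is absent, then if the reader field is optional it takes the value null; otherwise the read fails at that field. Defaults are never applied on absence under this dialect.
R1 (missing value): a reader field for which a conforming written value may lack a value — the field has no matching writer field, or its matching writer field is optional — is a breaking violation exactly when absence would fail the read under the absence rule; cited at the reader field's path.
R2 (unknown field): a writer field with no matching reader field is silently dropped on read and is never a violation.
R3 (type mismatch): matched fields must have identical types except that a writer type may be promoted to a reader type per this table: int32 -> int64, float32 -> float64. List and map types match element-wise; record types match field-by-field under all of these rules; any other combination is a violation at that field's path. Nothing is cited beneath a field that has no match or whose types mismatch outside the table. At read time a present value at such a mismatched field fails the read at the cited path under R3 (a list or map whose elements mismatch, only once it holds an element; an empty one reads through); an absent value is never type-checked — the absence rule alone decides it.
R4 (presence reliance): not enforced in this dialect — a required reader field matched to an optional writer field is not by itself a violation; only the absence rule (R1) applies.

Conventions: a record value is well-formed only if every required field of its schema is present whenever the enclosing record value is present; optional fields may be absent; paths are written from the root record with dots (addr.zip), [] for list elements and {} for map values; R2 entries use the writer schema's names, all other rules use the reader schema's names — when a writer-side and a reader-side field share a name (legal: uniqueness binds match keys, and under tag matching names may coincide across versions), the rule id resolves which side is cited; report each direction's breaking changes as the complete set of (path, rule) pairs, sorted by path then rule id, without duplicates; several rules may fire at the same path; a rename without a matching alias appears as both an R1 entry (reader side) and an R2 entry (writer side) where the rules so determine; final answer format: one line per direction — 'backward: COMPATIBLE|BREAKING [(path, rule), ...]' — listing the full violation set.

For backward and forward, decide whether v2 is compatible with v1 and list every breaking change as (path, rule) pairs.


backward: COMPATIBLE []; forward: BREAKING [(contact.zip, R3)]

arrows below run writer -> reader for Shipment
backward on Shipment — v2 reading data written by v1:
  scores: paired with writer scores (map<string, bool> -> map<string, bool>; writer optional)
  contact: paired with writer contact (Geo -> Geo; writer required)
  notes: paired with writer notes (string -> string; writer required)
  id: paired with writer id (int64 -> int64; writer required)
  active: paired with writer archived (bool -> bool; writer required)
  signature: paired with writer signature (bytes -> bytes; writer optional)
  payload: paired with writer payload (bytes -> bytes; writer required)
  contact.quantity: paired with writer contact.quantity (int64 -> int64; writer required)
  contact.checksum: paired with writer contact.checksum (bytes -> bytes; writer required)
  contact.zip: paired with writer contact.zip (int32 -> int64; writer required)
  contact.latitude: paired with writer contact.latitude (float32 -> float32; writer required)
  => backward verdict for Shipment: COMPATIBLE, no violations
forward on Shipment — v1 reading data written by v2:
  scores: paired with writer scores (map<string, bool> -> map<string, bool>; writer optional)
  contact: paired with writer contact (Geo -> Geo; writer required)
  notes: paired with writer notes (string -> string; writer required)
  id: paired with writer id (int64 -> int64; writer required)
  archived: paired with writer active (bool -> bool; writer required)
  signature: paired with writer signature (bytes -> bytes; writer optional)
  payload: paired with writer payload (bytes -> bytes; writer required)
  contact.quantity: paired with writer contact.quantity (int64 -> int64; writer required)
  contact.checksum: paired with writer contact.checksum (bytes -> bytes; writer required)
  contact.zip: paired with writer contact.zip (int64 -> int32; writer required)
  contact.latitude: paired with writer contact.latitude (float32 -> float32; writer required)
  breaking: (contact.zip, R3)
  => 1 violation(s): forward is BREAKING for Shipment


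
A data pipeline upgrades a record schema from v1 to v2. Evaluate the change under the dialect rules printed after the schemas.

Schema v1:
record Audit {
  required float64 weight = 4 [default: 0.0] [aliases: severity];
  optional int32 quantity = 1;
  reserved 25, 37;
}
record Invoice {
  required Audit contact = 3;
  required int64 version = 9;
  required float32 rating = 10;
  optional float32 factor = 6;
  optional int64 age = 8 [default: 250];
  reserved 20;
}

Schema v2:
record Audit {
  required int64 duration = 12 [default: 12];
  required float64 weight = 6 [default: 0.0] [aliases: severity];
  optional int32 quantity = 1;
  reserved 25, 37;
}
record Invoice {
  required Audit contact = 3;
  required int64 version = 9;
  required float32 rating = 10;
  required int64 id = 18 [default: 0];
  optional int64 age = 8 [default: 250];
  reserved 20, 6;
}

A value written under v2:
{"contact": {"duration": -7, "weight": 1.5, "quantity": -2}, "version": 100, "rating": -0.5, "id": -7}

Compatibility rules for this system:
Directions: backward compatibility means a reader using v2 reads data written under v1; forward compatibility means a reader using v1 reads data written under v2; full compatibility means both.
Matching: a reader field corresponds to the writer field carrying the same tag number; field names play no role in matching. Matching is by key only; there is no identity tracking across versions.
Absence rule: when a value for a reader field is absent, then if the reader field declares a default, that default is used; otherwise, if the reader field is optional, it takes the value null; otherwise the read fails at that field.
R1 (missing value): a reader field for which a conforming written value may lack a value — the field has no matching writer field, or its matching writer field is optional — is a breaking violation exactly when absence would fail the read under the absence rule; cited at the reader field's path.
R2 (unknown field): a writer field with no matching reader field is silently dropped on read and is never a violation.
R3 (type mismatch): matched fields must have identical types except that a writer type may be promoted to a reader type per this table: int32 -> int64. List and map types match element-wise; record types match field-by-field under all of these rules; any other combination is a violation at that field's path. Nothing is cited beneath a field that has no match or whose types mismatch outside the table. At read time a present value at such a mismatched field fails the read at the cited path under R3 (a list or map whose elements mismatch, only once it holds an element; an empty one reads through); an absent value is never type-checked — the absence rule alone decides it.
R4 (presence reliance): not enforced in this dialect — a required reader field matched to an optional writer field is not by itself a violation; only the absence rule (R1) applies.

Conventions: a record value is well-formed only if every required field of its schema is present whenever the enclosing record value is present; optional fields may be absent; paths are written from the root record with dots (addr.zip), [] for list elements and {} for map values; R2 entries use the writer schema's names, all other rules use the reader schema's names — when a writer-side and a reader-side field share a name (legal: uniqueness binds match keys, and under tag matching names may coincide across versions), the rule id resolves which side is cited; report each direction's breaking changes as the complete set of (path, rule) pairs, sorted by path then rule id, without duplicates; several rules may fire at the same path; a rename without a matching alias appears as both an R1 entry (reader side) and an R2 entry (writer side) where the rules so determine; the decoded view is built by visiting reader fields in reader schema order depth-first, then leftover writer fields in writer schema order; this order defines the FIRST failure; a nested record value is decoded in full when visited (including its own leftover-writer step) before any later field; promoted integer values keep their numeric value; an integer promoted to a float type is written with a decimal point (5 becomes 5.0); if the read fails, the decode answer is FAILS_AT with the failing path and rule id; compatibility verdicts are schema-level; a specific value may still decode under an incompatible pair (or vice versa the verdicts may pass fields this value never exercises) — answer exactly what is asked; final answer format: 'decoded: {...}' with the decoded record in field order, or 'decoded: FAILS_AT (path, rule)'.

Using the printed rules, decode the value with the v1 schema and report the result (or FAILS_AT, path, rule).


decoded: {"contact": {"weight": 0.0, "quantity": -2}, "version": 100, "rating": -0.5, "factor": null, "age": 250}

in Invoice below, arrows point writer -> reader
migrating the Invoice value to v1:
  contact.weight := 0.0 (missing; default applied)
  contact.quantity := -2
  writer contact.duration: no reader field; dropped
  writer contact.weight: no reader field; dropped
  version := 100
  rating := -0.5
  factor := null (missing; optional => null)
  age := 250 (missing; default applied)
  writer id: no reader field; dropped
  => decoded: {"contact": {"weight": 0.0, "quantity": -2}, "version": 100, "rating": -0.5, "factor": null, "age": 250}
ruling out the remaining Invoice differences:
  added field id to record Invoice: required int64, tag 18, default 0 (in v2 it sits immediately before age) -> fires no rule on Invoice under this dialect and leaves the result unchanged
  removed field factor from record Invoice (its key 6 joins the reserved list) -> fires no rule on Invoice under this dialect and leaves the result unchanged
  added field duration to record Audit: required int64, tag 12, default 12 (in v2 it sits immediately before weight) -> fires no rule on Invoice under this dialect and leaves the result unchanged


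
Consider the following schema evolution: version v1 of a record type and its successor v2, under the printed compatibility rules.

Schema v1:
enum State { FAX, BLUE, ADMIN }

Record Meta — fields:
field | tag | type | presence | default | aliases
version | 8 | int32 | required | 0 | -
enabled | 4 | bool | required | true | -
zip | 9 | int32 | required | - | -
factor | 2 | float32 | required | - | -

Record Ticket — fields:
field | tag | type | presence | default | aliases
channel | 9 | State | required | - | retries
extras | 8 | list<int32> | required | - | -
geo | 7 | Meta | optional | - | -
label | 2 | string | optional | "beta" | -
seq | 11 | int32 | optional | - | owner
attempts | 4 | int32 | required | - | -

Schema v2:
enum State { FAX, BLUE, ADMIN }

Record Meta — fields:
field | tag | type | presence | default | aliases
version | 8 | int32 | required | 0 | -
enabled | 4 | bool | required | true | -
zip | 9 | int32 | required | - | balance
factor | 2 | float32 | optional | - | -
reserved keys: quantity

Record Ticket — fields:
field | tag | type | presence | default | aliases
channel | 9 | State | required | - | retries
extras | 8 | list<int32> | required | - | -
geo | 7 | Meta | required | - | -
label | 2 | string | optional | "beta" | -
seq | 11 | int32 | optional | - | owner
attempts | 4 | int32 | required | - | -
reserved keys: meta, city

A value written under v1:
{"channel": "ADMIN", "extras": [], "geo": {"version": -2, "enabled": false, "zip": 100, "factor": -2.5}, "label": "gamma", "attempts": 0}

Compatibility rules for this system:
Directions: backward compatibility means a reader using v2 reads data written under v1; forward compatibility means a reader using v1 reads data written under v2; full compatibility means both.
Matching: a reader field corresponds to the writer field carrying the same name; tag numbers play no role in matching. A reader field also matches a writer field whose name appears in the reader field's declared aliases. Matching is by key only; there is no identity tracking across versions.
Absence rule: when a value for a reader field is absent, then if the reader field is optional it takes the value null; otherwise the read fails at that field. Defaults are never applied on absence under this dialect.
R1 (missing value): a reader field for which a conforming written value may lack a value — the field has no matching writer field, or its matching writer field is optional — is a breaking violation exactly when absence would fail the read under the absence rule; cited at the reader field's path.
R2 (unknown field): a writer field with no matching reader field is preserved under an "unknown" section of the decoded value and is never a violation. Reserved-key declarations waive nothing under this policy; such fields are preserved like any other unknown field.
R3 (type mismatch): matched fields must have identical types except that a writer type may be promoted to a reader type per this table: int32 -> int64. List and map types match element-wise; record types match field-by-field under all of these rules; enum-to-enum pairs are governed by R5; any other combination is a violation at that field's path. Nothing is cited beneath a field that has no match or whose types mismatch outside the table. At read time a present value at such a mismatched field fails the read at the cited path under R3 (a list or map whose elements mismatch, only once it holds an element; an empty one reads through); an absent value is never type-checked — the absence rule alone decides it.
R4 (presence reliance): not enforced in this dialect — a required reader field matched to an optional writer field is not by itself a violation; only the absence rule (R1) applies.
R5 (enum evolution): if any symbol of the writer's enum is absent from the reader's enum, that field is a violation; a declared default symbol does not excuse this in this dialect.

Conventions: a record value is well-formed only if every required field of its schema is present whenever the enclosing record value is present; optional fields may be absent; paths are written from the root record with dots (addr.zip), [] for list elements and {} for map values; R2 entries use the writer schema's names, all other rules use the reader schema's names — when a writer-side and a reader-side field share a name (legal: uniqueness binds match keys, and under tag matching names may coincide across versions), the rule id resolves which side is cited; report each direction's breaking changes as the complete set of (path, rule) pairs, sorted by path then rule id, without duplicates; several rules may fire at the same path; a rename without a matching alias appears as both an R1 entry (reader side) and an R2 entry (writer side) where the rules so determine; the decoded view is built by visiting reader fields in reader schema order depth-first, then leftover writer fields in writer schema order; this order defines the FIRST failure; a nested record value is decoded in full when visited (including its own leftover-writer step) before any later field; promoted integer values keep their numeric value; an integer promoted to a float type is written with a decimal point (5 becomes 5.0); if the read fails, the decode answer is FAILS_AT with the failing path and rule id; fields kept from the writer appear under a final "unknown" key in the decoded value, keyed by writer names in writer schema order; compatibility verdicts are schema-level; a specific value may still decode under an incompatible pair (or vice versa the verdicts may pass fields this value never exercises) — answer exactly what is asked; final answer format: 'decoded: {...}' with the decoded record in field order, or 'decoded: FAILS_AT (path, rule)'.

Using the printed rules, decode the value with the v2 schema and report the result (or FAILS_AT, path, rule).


the writer's type comes first in each Ticket pair
migrating the Ticket value to v2:
  channel := "ADMIN"
  extras := []
  geo.version := -2
  geo.enabled := false
  geo.zip := 100
  geo.factor := -2.5
  label := "gamma"
  seq := null (not supplied -> null)
  attempts := 0
  => decoded: {"channel": "ADMIN", "extras": [], "geo": {"version": -2, "enabled": false, "zip": 100, "factor": -2.5}, "label": "gamma", "seq": null, "attempts": 0}
the rest of the Ticket diff is inert for this question:
  field factor in record Meta: required changed to optional -> matters for Ticket compatibility verdicts, not for this value's decode
  field geo in record Ticket: optional changed to required -> matters for Ticket compatibility verdicts, not for this value's decode

decoded: {"channel": "ADMIN", "extras": [], "geo": {"version": -2, "enabled": false, "zip": 100, "factor": -2.5}, "label": "gamma", "seq": null, "attempts": 0}
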